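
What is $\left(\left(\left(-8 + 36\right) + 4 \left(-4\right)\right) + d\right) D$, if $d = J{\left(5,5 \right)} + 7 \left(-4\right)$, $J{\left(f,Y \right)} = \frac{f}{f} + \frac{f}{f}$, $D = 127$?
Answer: $-1778$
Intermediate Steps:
$J{\left(f,Y \right)} = 2$ ($J{\left(f,Y \right)} = 1 + 1 = 2$)
$d = -26$ ($d = 2 + 7 \left(-4\right) = 2 - 28 = -26$)
$\left(\left(\left(-8 + 36\right) + 4 \left(-4\right)\right) + d\right) D = \left(\left(\left(-8 + 36\right) + 4 \left(-4\right)\right) - 26\right) 127 = \left(\left(28 - 16\right) - 26\right) 127 = \left(12 - 26\right) 127 = \left(-14\right) 127 = -1778$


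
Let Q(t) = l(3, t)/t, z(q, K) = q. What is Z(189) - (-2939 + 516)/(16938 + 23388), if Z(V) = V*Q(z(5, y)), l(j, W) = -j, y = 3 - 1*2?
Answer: -22852727/201630 ≈ -113.34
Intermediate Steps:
y = 1 (y = 3 - 2 = 1)
Q(t) = -3/t (Q(t) = (-1*3)/t = -3/t)
Z(V) = -3*V/5 (Z(V) = V*(-3/5) = V*(-3*⅕) = V*(-⅗) = -3*V/5)
Z(189) - (-2939 + 516)/(16938 + 23388) = -⅗*189 - (-2939 + 516)/(16938 + 23388) = -567/5 - (-2423)/40326 = -567/5 - 1*(-2423/40326) = -567/5 + 2423/40326 = -22852727/201630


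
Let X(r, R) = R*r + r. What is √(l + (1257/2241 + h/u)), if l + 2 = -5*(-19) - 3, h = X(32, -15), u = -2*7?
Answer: √7598899/249 ≈ 11.071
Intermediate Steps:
u = -14
X(r, R) = r + R*r
h = -448 (h = 32*(1 - 15) = 32*(-14) = -448)
l = 90 (l = -2 + (-5*(-19) - 3) = -2 + (95 - 3) = -2 + 92 = 90)
√(l + (1257/2241 + h/u)) = √(90 + (1257/2241 - 448/(-14))) = √(90 + (1257*(1/2241) - 448*(-1/14))) = √(90 + (419/747 + 32)) = √(90 + 24323/747) = √(91553/747) = √7598899/249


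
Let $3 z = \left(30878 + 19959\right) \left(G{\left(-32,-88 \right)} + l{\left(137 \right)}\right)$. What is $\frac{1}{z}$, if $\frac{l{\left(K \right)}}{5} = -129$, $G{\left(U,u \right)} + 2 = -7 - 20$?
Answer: $- \frac{3}{34264138} \approx -8.7555 \cdot 10^{-8}$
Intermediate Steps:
$G{\left(U,u \right)} = -29$ ($G{\left(U,u \right)} = -2 - 27 = -29$)
$l{\left(K \right)} = -645$ ($l{\left(K \right)} = 5 \left(-129\right) = -645$)
$z = - \frac{34264138}{3}$ ($z = \frac{\left(30878 + 19959\right) \left(-29 - 645\right)}{3} = \frac{50837 \left(-674\right)}{3} = \frac{1}{3} \left(-34264138\right) = - \frac{34264138}{3} \approx -1.1421 \cdot 10^{7}$)
$\frac{1}{z} = \frac{1}{- \frac{34264138}{3}} = - \frac{3}{34264138}$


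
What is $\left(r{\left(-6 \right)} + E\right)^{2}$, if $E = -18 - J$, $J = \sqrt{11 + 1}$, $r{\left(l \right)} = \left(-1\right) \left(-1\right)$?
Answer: $301 + 68 \sqrt{3} \approx 418.78$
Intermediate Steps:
$r{\left(l \right)} = 1$
$J = 2 \sqrt{3}$ ($J = \sqrt{12} = 2 \sqrt{3} \approx 3.4641$)
$E = -18 - 2 \sqrt{3} \approx -21.464$
$\left(r{\left(-6 \right)} + E\right)^{2} = \left(1 - \left(18 + 2 \sqrt{3}\right)\right)^{2} = \left(-17 - 2 \sqrt{3}\right)^{2}$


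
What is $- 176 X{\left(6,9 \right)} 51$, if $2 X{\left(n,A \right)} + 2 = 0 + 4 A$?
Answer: $-152592$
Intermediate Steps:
$X{\left(n,A \right)} = -1 + 2 A$ ($X{\left(n,A \right)} = -1 + \frac{0 + 4 A}{2} = -1 + \frac{4 A}{2} = -1 + 2 A$)
$- 176 X{\left(6,9 \right)} 51 = - 176 \left(-1 + 2 \cdot 9\right) 51 = - 176 \left(-1 + 18\right) 51 = \left(-176\right) 17 \cdot 51 = \left(-2992\right) 51 = -152592$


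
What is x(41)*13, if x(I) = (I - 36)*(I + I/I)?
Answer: 2730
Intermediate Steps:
x(I) = (1 + I)*(-36 + I) (x(I) = (-36 + I)*(I + 1) = (-36 + I)*(1 + I) = (1 + I)*(-36 + I))
x(41)*13 = (-36 + 41² - 35*41)*13 = (-36 + 1681 - 1435)*13 = 210*13 = 2730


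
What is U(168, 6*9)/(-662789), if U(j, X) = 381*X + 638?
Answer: -21212/662789 ≈ -0.032004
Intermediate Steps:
U(j, X) = 638 + 381*X
U(168, 6*9)/(-662789) = (638 + 381*(6*9))/(-662789) = (638 + 381*54)*(-1/662789) = (638 + 20574)*(-1/662789) = 21212*(-1/662789) = -21212/662789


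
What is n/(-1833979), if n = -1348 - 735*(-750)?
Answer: -549902/1833979 ≈ -0.29984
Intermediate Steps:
n = 549902 (n = -1348 + 551250 = 549902)
n/(-1833979) = 549902/(-1833979) = 549902*(-1/1833979) = -549902/1833979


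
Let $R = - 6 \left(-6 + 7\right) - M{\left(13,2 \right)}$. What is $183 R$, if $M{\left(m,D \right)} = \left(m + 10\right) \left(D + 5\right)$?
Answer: $-30561$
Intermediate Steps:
$M{\left(m,D \right)} = \left(5 + D\right) \left(10 + m\right)$ ($M{\left(m,D \right)} = \left(10 + m\right) \left(5 + D\right) = \left(5 + D\right) \left(10 + m\right)$)
$R = -167$ ($R = - 6 \left(-6 + 7\right) - \left(50 + 5 \cdot 13 + 10 \cdot 2 + 2 \cdot 13\right) = \left(-6\right) 1 - \left(50 + 65 + 20 + 26\right) = -6 - 161 = -167$)
$183 R = 183 \left(-167\right) = -30561$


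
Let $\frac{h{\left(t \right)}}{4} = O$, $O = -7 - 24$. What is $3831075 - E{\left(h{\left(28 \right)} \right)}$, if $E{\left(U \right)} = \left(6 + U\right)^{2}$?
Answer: $3817151$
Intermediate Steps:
$O = -31$ ($O = -7 - 24 = -31$)
$h{\left(t \right)} = -124$ ($h{\left(t \right)} = 4 \left(-31\right) = -124$)
$3831075 - E{\left(h{\left(28 \right)} \right)} = 3831075 - \left(6 - 124\right)^{2} = 3831075 - \left(-118\right)^{2} = 3831075 - 13924 = 3817151$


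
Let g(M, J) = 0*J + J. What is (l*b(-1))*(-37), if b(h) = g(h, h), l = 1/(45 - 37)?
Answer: 37/8 ≈ 4.6250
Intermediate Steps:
l = ⅛ (l = 1/8 = ⅛ ≈ 0.12500)
g(M, J) = J (g(M, J) = 0 + J = J)
b(h) = h
(l*b(-1))*(-37) = ((⅛)*(-1))*(-37) = -⅛*(-37) = 37/8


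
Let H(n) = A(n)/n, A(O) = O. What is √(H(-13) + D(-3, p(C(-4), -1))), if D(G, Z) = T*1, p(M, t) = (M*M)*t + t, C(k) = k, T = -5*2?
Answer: 3*I ≈ 3.0*I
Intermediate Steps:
T = -10
H(n) = 1 (H(n) = n/n = 1)
p(M, t) = t + t*M² (p(M, t) = M²*t + t = t*M² + t = t + t*M²)
D(G, Z) = -10 (D(G, Z) = -10*1 = -10)
√(H(-13) + D(-3, p(C(-4), -1))) = √(1 - 10) = √(-9) = 3*I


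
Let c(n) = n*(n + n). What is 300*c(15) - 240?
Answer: 134760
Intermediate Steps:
c(n) = 2*n**2 (c(n) = n*(2*n) = 2*n**2)
300*c(15) - 240 = 300*(2*15**2) - 240 = 300*(2*225) - 240 = 300*450 - 240 = 135000 - 240 = 134760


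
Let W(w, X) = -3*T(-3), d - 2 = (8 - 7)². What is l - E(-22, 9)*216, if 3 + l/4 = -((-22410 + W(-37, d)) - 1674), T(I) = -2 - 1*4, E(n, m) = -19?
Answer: 100356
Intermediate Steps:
d = 3 (d = 2 + (8 - 7)² = 2 + 1² = 2 + 1 = 3)
T(I) = -6 (T(I) = -2 - 4 = -6)
W(w, X) = 18 (W(w, X) = -3*(-6) = 18)
l = 96252 (l = -12 + 4*(-((-22410 + 18) - 1674)) = -12 + 4*(-(-22392 - 1674)) = -12 + 4*(-1*(-24066)) = -12 + 4*24066 = -12 + 96264 = 96252)
l - E(-22, 9)*216 = 96252 - (-19)*216 = 96252 - 1*(-4104) = 96252 + 4104 = 100356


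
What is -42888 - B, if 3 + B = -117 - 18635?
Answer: -24133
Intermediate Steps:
B = -18755 (B = -3 + (-117 - 18635) = -3 - 18752 = -18755)
-42888 - B = -42888 - 1*(-18755) = -42888 + 18755 = -24133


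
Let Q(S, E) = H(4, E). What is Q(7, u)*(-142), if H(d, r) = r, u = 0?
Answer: 0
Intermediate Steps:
Q(S, E) = E
Q(7, u)*(-142) = 0*(-142) = 0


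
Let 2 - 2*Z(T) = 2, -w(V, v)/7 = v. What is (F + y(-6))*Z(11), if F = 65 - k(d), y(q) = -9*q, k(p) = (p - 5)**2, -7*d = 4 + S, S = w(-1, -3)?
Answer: 0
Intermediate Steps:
w(V, v) = -7*v
S = 21 (S = -7*(-3) = 21)
d = -25/7 (d = -(4 + 21)/7 = -1/7*25 = -25/7 ≈ -3.5714)
Z(T) = 0 (Z(T) = 1 - 1/2*2 = 1 - 1 = 0)
k(p) = (-5 + p)**2
F = -415/49 (F = 65 - (-5 - 25/7)**2 = 65 - (-60/7)**2 = 65 - 1*3600/49 = 65 - 3600/49 = -415/49 ≈ -8.4694)
(F + y(-6))*Z(11) = (-415/49 - 9*(-6))*0 = (-415/49 + 54)*0 = (2231/49)*0 = 0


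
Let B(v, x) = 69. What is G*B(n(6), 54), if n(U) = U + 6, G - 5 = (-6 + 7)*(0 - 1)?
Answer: 276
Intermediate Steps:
G = 4 (G = 5 + (-6 + 7)*(0 - 1) = 5 + 1*(-1) = 5 - 1 = 4)
n(U) = 6 + U
G*B(n(6), 54) = 4*69 = 276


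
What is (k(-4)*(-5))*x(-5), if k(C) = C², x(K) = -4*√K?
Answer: 320*I*√5 ≈ 715.54*I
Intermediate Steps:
(k(-4)*(-5))*x(-5) = ((-4)²*(-5))*(-4*I*√5) = (16*(-5))*(-4*I*√5) = -(-320)*I*√5 = 320*I*√5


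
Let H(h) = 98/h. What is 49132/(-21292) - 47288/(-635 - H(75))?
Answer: 18292370191/254029529 ≈ 72.009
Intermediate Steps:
49132/(-21292) - 47288/(-635 - H(75)) = 49132/(-21292) - 47288/(-635 - 98/75) = 49132*(-1/21292) - 47288/(-635 - 98/75) = -12283/5323 - 47288/(-635 - 1*98/75) = -12283/5323 - 47288/(-635 - 98/75) = -12283/5323 - 47288/(-47723/75) = -12283/5323 - 47288*(-75/47723) = -12283/5323 + 3546600/47723 = 18292370191/254029529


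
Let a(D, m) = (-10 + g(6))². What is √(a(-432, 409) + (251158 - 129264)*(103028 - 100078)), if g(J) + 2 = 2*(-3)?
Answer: 2*√89896906 ≈ 18963.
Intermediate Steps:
g(J) = -8 (g(J) = -2 + 2*(-3) = -2 - 6 = -8)
a(D, m) = 324 (a(D, m) = (-10 - 8)² = (-18)² = 324)
√(a(-432, 409) + (251158 - 129264)*(103028 - 100078)) = √(324 + (251158 - 129264)*(103028 - 100078)) = √(324 + 121894*2950) = √(324 + 359587300) = √359587624 = 2*√89896906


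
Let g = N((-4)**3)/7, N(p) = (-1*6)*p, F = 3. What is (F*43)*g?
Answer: 49536/7 ≈ 7076.6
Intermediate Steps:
N(p) = -6*p
g = 384/7 (g = -6*(-4)**3/7 = -6*(-64)*(1/7) = 384*(1/7) = 384/7 ≈ 54.857)
(F*43)*g = (3*43)*(384/7) = 129*(384/7) = 49536/7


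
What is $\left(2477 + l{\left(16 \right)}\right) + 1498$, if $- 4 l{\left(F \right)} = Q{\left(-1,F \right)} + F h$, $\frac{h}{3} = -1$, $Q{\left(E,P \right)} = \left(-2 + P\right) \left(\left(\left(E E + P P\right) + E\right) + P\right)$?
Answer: $3035$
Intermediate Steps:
$Q{\left(E,P \right)} = \left(-2 + P\right) \left(E + P + E^{2} + P^{2}\right)$ ($Q{\left(E,P \right)} = \left(-2 + P\right) \left(\left(\left(E^{2} + P^{2}\right) + E\right) + P\right) = \left(-2 + P\right) \left(\left(E + E^{2} + P^{2}\right) + P\right) = \left(-2 + P\right) \left(E + P + E^{2} + P^{2}\right)$)
$h = -3$ ($h = 3 \left(-1\right) = -3$)
$l{\left(F \right)} = - \frac{F^{3}}{4} + \frac{F^{2}}{4} + \frac{5 F}{4}$ ($l{\left(F \right)} = - \frac{\left(F^{3} - F^{2} - -2 - 2 F - 2 \left(-1\right)^{2} - F + F \left(-1\right)^{2}\right) + F \left(-3\right)}{4} = - \frac{\left(F^{3} - F^{2} + 2 - 2 F - 2 - F + F 1\right) - 3 F}{4} = - \frac{\left(F^{3} - F^{2} + 2 - 2 F - 2 - F + F\right) - 3 F}{4} = - \frac{\left(F^{3} - F^{2} - 2 F\right) - 3 F}{4} = - \frac{F^{3} - F^{2} - 5 F}{4} = - \frac{F^{3}}{4} + \frac{F^{2}}{4} + \frac{5 F}{4}$)
$\left(2477 + l{\left(16 \right)}\right) + 1498 = \left(2477 + \frac{1}{4} \cdot 16 \left(5 + 16 - 16^{2}\right)\right) + 1498 = \left(2477 + \frac{1}{4} \cdot 16 \left(5 + 16 - 256\right)\right) + 1498 = \left(2477 + \frac{1}{4} \cdot 16 \left(-235\right)\right) + 1498 = \left(2477 - 940\right) + 1498 = 1537 + 1498 = 3035$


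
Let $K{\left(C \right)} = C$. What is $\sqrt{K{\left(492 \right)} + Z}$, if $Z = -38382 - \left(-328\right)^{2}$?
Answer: $i \sqrt{145474} \approx 381.41 i$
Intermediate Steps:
$Z = -145966$ ($Z = -38382 - 107584 = -145966$)
$\sqrt{K{\left(492 \right)} + Z} = \sqrt{492 - 145966} = \sqrt{-145474} = i \sqrt{145474}$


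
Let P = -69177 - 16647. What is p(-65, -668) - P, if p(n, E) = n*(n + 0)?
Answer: 90049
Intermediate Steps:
p(n, E) = n**2 (p(n, E) = n*n = n**2)
P = -85824
p(-65, -668) - P = (-65)**2 - 1*(-85824) = 4225 + 85824 = 90049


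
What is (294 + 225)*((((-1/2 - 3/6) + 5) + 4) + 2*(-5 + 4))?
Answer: 3114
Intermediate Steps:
(294 + 225)*((((-1/2 - 3/6) + 5) + 4) + 2*(-5 + 4)) = 519*((((-1*1/2 - 3*1/6) + 5) + 4) + 2*(-1)) = 519*((((-1/2 - 1/2) + 5) + 4) - 2) = 519*(((-1 + 5) + 4) - 2) = 519*((4 + 4) - 2) = 519*(8 - 2) = 519*6 = 3114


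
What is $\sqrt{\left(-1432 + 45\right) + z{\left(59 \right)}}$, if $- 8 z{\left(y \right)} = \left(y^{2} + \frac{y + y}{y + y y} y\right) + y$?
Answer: $\frac{i \sqrt{6587085}}{60} \approx 42.776 i$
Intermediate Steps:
$z{\left(y \right)} = - \frac{y}{8} - \frac{y^{2}}{8} - \frac{y^{2}}{4 \left(y + y^{2}\right)}$ ($z{\left(y \right)} = - \frac{\left(y^{2} + \frac{y + y}{y + y y} y\right) + y}{8} = - \frac{\left(y^{2} + \frac{2 y}{y + y^{2}} y\right) + y}{8} = - \frac{\left(y^{2} + \frac{2 y^{2}}{y + y^{2}}\right) + y}{8} = - \frac{y + y^{2} + \frac{2 y^{2}}{y + y^{2}}}{8} = - \frac{y}{8} - \frac{y^{2}}{8} - \frac{y^{2}}{4 \left(y + y^{2}\right)}$)
$\sqrt{\left(-1432 + 45\right) + z{\left(59 \right)}} = \sqrt{\left(-1432 + 45\right) - \frac{59 \left(3 + 59^{2} + 2 \cdot 59\right)}{8 + 8 \cdot 59}} = \sqrt{-1387 - \frac{59 \left(3 + 3481 + 118\right)}{8 + 472}} = \sqrt{-1387 - 59 \cdot \frac{1}{480} \cdot 3602} = \sqrt{-1387 - \frac{106259}{240}} = \sqrt{- \frac{439139}{240}} = \frac{i \sqrt{6587085}}{60}$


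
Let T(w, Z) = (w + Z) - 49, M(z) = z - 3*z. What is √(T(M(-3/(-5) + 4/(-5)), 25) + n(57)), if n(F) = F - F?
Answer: I*√590/5 ≈ 4.858*I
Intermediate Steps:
n(F) = 0
M(z) = -2*z
T(w, Z) = -49 + Z + w (T(w, Z) = (Z + w) - 49 = -49 + Z + w)
√(T(M(-3/(-5) + 4/(-5)), 25) + n(57)) = √((-49 + 25 - 2*(-3/(-5) + 4/(-5))) + 0) = √((-49 + 25 - 2*(-3*(-⅕) + 4*(-⅕))) + 0) = √((-49 + 25 - 2*(⅗ - ⅘)) + 0) = √((-49 + 25 - 2*(-⅕)) + 0) = √((-49 + 25 + ⅖) + 0) = √(-118/5 + 0) = √(-118/5) = I*√590/5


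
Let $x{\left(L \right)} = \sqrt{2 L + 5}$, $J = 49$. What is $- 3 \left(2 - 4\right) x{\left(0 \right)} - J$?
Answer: $-49 + 6 \sqrt{5} \approx -35.584$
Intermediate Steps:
$x{\left(L \right)} = \sqrt{5 + 2 L}$
$- 3 \left(2 - 4\right) x{\left(0 \right)} - J = - 3 \left(2 - 4\right) \sqrt{5 + 2 \cdot 0} - 49 = - 3 \left(2 - 4\right) \sqrt{5 + 0} - 49 = \left(-3\right) \left(-2\right) \sqrt{5} - 49 = 6 \sqrt{5} - 49 = -49 + 6 \sqrt{5}$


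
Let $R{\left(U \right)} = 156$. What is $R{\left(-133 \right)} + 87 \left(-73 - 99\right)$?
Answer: $-14808$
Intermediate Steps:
$R{\left(-133 \right)} + 87 \left(-73 - 99\right) = 156 + 87 \left(-73 - 99\right) = 156 + 87 \left(-172\right) = 156 - 14964 = -14808$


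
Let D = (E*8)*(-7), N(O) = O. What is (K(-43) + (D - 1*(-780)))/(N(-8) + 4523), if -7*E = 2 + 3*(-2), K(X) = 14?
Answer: 254/1505 ≈ 0.16877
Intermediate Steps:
E = 4/7 (E = -(2 + 3*(-2))/7 = -(2 - 6)/7 = -1/7*(-4) = 4/7 ≈ 0.57143)
D = -32 (D = ((4/7)*8)*(-7) = (32/7)*(-7) = -32)
(K(-43) + (D - 1*(-780)))/(N(-8) + 4523) = (14 + (-32 - 1*(-780)))/(-8 + 4523) = (14 + (-32 + 780))/4515 = (14 + 748)*(1/4515) = 762*(1/4515) = 254/1505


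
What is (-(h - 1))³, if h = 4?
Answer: -27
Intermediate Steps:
(-(h - 1))³ = (-(4 - 1))³ = (-1*3)³ = (-3)³ = -27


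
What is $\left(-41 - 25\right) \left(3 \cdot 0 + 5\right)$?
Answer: $-330$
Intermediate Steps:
$\left(-41 - 25\right) \left(3 \cdot 0 + 5\right) = - 66 \left(0 + 5\right) = \left(-66\right) 5 = -330$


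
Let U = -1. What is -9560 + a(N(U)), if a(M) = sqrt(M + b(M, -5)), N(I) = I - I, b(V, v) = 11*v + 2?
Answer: -9560 + I*sqrt(53) ≈ -9560.0 + 7.2801*I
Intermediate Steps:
b(V, v) = 2 + 11*v
N(I) = 0
a(M) = sqrt(-53 + M) (a(M) = sqrt(M + (2 + 11*(-5))) = sqrt(M + (2 - 55)) = sqrt(M - 53) = sqrt(-53 + M))
-9560 + a(N(U)) = -9560 + sqrt(-53 + 0) = -9560 + sqrt(-53) = -9560 + I*sqrt(53)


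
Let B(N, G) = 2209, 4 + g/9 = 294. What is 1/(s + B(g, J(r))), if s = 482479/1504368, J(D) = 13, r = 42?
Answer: 1504368/3323631391 ≈ 0.00045263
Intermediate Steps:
g = 2610 (g = -36 + 9*294 = -36 + 2646 = 2610)
s = 482479/1504368 (s = 482479*(1/1504368) = 482479/1504368 ≈ 0.32072)
1/(s + B(g, J(r))) = 1/(482479/1504368 + 2209) = 1/(3323631391/1504368) = 1504368/3323631391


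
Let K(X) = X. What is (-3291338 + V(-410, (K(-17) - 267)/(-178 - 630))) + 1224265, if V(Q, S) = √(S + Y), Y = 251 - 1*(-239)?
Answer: -2067073 + √20008302/202 ≈ -2.0671e+6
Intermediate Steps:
Y = 490 (Y = 251 + 239 = 490)
V(Q, S) = √(490 + S) (V(Q, S) = √(S + 490) = √(490 + S))
(-3291338 + V(-410, (K(-17) - 267)/(-178 - 630))) + 1224265 = (-3291338 + √(490 + (-17 - 267)/(-178 - 630))) + 1224265 = (-3291338 + √(490 - 284/(-808))) + 1224265 = (-3291338 + √(490 - 284*(-1/808))) + 1224265 = (-3291338 + √(490 + 71/202)) + 1224265 = (-3291338 + √(99051/202)) + 1224265 = (-3291338 + √20008302/202) + 1224265 = -2067073 + √20008302/202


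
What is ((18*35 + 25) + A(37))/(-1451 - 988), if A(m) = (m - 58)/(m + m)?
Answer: -48449/180486 ≈ -0.26844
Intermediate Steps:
A(m) = (-58 + m)/(2*m) (A(m) = (-58 + m)/((2*m)) = (-58 + m)*(1/(2*m)) = (-58 + m)/(2*m))
((18*35 + 25) + A(37))/(-1451 - 988) = ((18*35 + 25) + (½)*(-58 + 37)/37)/(-1451 - 988) = ((630 + 25) + (½)*(1/37)*(-21))/(-2439) = (655 - 21/74)*(-1/2439) = (48449/74)*(-1/2439) = -48449/180486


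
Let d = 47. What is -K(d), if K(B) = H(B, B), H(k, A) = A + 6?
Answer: -53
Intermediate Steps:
H(k, A) = 6 + A
K(B) = 6 + B
-K(d) = -(6 + 47) = -1*53 = -53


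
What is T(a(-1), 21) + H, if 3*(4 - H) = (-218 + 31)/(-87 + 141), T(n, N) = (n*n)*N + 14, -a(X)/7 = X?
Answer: 169801/162 ≈ 1048.2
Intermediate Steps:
a(X) = -7*X
T(n, N) = 14 + N*n**2 (T(n, N) = n**2*N + 14 = N*n**2 + 14 = 14 + N*n**2)
H = 835/162 (H = 4 - (-218 + 31)/(3*(-87 + 141)) = 4 - (-187)/(3*54) = 4 - 1/3*(-187/54) = 4 + 187/162 = 835/162 ≈ 5.1543)
T(a(-1), 21) + H = (14 + 21*(-7*(-1))**2) + 835/162 = (14 + 21*7**2) + 835/162 = (14 + 21*49) + 835/162 = (14 + 1029) + 835/162 = 1043 + 835/162 = 169801/162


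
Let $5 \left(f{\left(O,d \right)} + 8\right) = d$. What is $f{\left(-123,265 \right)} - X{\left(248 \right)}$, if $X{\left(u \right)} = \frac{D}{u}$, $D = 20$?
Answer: $\frac{2785}{62} \approx 44.919$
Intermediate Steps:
$f{\left(O,d \right)} = -8 + \frac{d}{5}$
$X{\left(u \right)} = \frac{20}{u}$
$f{\left(-123,265 \right)} - X{\left(248 \right)} = \left(-8 + \frac{1}{5} \cdot 265\right) - \frac{20}{248} = \left(-8 + 53\right) - 20 \cdot \frac{1}{248} = 45 - \frac{5}{62} = \frac{2785}{62}$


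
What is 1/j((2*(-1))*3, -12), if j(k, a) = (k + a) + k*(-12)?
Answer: 1/54 ≈ 0.018519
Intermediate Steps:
j(k, a) = a - 11*k (j(k, a) = (a + k) - 12*k = a - 11*k)
1/j((2*(-1))*3, -12) = 1/(-12 - 11*2*(-1)*3) = 1/(-12 - (-22)*3) = 1/(-12 - 11*(-6)) = 1/(-12 + 66) = 1/54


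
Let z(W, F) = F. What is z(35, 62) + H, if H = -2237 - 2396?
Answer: -4571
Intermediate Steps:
H = -4633
z(35, 62) + H = 62 - 4633 = -4571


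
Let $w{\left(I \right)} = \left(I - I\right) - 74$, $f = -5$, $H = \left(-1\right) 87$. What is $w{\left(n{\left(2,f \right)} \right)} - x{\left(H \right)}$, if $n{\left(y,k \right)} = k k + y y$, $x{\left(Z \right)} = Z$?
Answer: $13$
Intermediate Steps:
$H = -87$
$n{\left(y,k \right)} = k^{2} + y^{2}$
$w{\left(I \right)} = -74$ ($w{\left(I \right)} = 0 - 74 = -74$)
$w{\left(n{\left(2,f \right)} \right)} - x{\left(H \right)} = -74 - -87 = -74 + 87 = 13$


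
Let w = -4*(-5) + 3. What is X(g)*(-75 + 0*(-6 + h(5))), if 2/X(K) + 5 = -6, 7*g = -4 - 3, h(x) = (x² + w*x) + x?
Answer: 150/11 ≈ 13.636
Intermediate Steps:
w = 23 (w = 20 + 3 = 23)
h(x) = x² + 24*x (h(x) = (x² + 23*x) + x = x² + 24*x)
g = -1 (g = (-4 - 3)/7 = (⅐)*(-7) = -1)
X(K) = -2/11 (X(K) = 2/(-5 - 6) = 2/(-11) = 2*(-1/11) = -2/11)
X(g)*(-75 + 0*(-6 + h(5))) = -2*(-75 + 0*(-6 + 5*(24 + 5)))/11 = -2*(-75 + 0*(-6 + 5*29))/11 = -2*(-75 + 0*(-6 + 145))/11 = -2*(-75 + 0*139)/11 = -2*(-75 + 0)/11 = -2/11*(-75) = 150/11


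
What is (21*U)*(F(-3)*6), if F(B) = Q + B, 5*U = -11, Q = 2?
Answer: 1386/5 ≈ 277.20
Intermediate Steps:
U = -11/5 (U = (1/5)*(-11) = -11/5 ≈ -2.2000)
F(B) = 2 + B
(21*U)*(F(-3)*6) = (21*(-11/5))*((2 - 3)*6) = -(-231)*6/5 = -231/5*(-6) = 1386/5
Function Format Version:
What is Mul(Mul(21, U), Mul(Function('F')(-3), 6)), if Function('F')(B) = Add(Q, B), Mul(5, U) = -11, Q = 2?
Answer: Rational(1386, 5) ≈ 277.20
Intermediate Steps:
U = Rational(-11, 5) (U = Mul(Rational(1, 5), -11) = Rational(-11, 5) ≈ -2.2000)
Function('F')(B) = Add(2, B)
Mul(Mul(21, U), Mul(Function('F')(-3), 6)) = Mul(Mul(21, Rational(-11, 5)), Mul(Add(2, -3), 6)) = Mul(Rational(-231, 5), Mul(-1, 6)) = Mul(Rational(-231, 5), -6) = Rational(1386, 5)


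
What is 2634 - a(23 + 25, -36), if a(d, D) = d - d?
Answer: 2634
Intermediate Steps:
a(d, D) = 0
2634 - a(23 + 25, -36) = 2634 - 1*0 = 2634 + 0 = 2634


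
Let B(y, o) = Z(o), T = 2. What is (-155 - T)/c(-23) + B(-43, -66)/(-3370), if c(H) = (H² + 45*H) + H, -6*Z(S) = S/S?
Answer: 3175069/10696380 ≈ 0.29684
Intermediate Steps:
Z(S) = -⅙ (Z(S) = -S/(6*S) = -⅙*1 = -⅙)
c(H) = H² + 46*H
B(y, o) = -⅙
(-155 - T)/c(-23) + B(-43, -66)/(-3370) = (-155 - 1*2)/((-23*(46 - 23))) - ⅙/(-3370) = (-155 - 2)/((-23*23)) - ⅙*(-1/3370) = -157/(-529) + 1/20220 = -157*(-1/529) + 1/20220 = 157/529 + 1/20220 = 3175069/10696380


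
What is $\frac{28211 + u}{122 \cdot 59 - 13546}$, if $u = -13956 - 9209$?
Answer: $- \frac{841}{1058} \approx -0.7949$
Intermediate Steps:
$u = -23165$
$\frac{28211 + u}{122 \cdot 59 - 13546} = \frac{28211 - 23165}{122 \cdot 59 - 13546} = \frac{5046}{7198 - 13546} = \frac{5046}{-6348} = 5046 \left(- \frac{1}{6348}\right) = - \frac{841}{1058}$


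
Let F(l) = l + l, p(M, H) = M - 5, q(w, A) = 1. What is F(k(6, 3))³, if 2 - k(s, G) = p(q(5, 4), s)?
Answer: 1728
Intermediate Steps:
p(M, H) = -5 + M
k(s, G) = 6 (k(s, G) = 2 - (-5 + 1) = 2 - 1*(-4) = 2 + 4 = 6)
F(l) = 2*l
F(k(6, 3))³ = (2*6)³ = 12³ = 1728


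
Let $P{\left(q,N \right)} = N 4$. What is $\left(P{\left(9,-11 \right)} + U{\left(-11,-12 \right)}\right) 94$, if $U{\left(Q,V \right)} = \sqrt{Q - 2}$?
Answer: $-4136 + 94 i \sqrt{13} \approx -4136.0 + 338.92 i$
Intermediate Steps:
$U{\left(Q,V \right)} = \sqrt{-2 + Q}$
$P{\left(q,N \right)} = 4 N$
$\left(P{\left(9,-11 \right)} + U{\left(-11,-12 \right)}\right) 94 = \left(4 \left(-11\right) + \sqrt{-2 - 11}\right) 94 = \left(-44 + \sqrt{-13}\right) 94 = \left(-44 + i \sqrt{13}\right) 94 = -4136 + 94 i \sqrt{13}$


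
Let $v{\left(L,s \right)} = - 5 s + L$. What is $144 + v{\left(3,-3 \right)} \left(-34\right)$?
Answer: $-468$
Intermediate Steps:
$v{\left(L,s \right)} = L - 5 s$
$144 + v{\left(3,-3 \right)} \left(-34\right) = 144 + \left(3 - -15\right) \left(-34\right) = 144 + \left(3 + 15\right) \left(-34\right) = 144 + 18 \left(-34\right) = 144 - 612 = -468$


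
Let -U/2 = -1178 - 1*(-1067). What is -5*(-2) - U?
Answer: -212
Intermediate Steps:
U = 222 (U = -2*(-1178 - 1*(-1067)) = -2*(-1178 + 1067) = -2*(-111) = 222)
-5*(-2) - U = -5*(-2) - 1*222 = 10 - 222 = -212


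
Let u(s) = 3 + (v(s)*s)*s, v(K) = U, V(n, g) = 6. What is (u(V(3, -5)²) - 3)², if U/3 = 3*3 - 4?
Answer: 377913600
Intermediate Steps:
U = 15 (U = 3*(3*3 - 4) = 3*(9 - 4) = 3*5 = 15)
v(K) = 15
u(s) = 3 + 15*s² (u(s) = 3 + (15*s)*s = 3 + 15*s²)
(u(V(3, -5)²) - 3)² = ((3 + 15*(6²)²) - 3)² = ((3 + 15*36²) - 3)² = ((3 + 15*1296) - 3)² = ((3 + 19440) - 3)² = (19443 - 3)² = 19440² = 377913600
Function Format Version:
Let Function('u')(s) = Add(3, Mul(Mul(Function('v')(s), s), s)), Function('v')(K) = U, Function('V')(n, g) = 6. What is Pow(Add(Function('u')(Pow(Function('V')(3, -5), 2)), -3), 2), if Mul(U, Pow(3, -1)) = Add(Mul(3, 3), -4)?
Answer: 377913600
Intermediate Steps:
U = 15 (U = Mul(3, Add(Mul(3, 3), -4)) = Mul(3, Add(9, -4)) = Mul(3, 5) = 15)
Function('v')(K) = 15
Function('u')(s) = Add(3, Mul(15, Pow(s, 2))) (Function('u')(s) = Add(3, Mul(Mul(15, s), s)) = Add(3, Mul(15, Pow(s, 2))))
Pow(Add(Function('u')(Pow(Function('V')(3, -5), 2)), -3), 2) = Pow(Add(Add(3, Mul(15, Pow(Pow(6, 2), 2))), -3), 2) = Pow(Add(Add(3, Mul(15, Pow(36, 2))), -3), 2) = Pow(Add(Add(3, Mul(15, 1296)), -3), 2) = Pow(Add(Add(3, 19440), -3), 2) = Pow(Add(19443, -3), 2) = Pow(19440, 2) = 377913600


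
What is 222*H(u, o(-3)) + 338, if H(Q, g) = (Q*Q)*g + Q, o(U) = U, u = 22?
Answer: -317122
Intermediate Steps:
H(Q, g) = Q + g*Q² (H(Q, g) = Q²*g + Q = g*Q² + Q = Q + g*Q²)
222*H(u, o(-3)) + 338 = 222*(22*(1 + 22*(-3))) + 338 = 222*(22*(1 - 66)) + 338 = 222*(22*(-65)) + 338 = 222*(-1430) + 338 = -317460 + 338 = -317122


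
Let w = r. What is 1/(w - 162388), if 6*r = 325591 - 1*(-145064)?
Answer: -2/167891 ≈ -1.1912e-5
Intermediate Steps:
r = 156885/2 (r = (325591 - 1*(-145064))/6 = (325591 + 145064)/6 = (⅙)*470655 = 156885/2 ≈ 78443.)
w = 156885/2 ≈ 78443.
1/(w - 162388) = 1/(156885/2 - 162388) = 1/(-167891/2) = -2/167891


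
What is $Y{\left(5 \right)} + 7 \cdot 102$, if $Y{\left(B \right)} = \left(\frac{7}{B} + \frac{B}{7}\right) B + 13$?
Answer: $\frac{5163}{7} \approx 737.57$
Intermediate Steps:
$Y{\left(B \right)} = 13 + B \left(\frac{7}{B} + \frac{B}{7}\right)$ ($Y{\left(B \right)} = \left(\frac{7}{B} + B \frac{1}{7}\right) B + 13 = \left(\frac{7}{B} + \frac{B}{7}\right) B + 13 = B \left(\frac{7}{B} + \frac{B}{7}\right) + 13 = 13 + B \left(\frac{7}{B} + \frac{B}{7}\right)$)
$Y{\left(5 \right)} + 7 \cdot 102 = \left(20 + \frac{5^{2}}{7}\right) + 7 \cdot 102 = \left(20 + \frac{1}{7} \cdot 25\right) + 714 = \left(20 + \frac{25}{7}\right) + 714 = \frac{165}{7} + 714 = \frac{5163}{7}$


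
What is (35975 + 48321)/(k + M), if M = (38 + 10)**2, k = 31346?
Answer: 42148/16825 ≈ 2.5051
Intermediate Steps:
M = 2304 (M = 48**2 = 2304)
(35975 + 48321)/(k + M) = (35975 + 48321)/(31346 + 2304) = 84296/33650 = 84296*(1/33650) = 42148/16825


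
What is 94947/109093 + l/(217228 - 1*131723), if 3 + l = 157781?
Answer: 25330918589/9327996965 ≈ 2.7156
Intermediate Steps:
l = 157778 (l = -3 + 157781 = 157778)
94947/109093 + l/(217228 - 1*131723) = 94947/109093 + 157778/(217228 - 1*131723) = 94947*(1/109093) + 157778/(217228 - 131723) = 94947/109093 + 157778/85505 = 25330918589/9327996965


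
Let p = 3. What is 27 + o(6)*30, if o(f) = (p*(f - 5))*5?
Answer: 477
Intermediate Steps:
o(f) = -75 + 15*f (o(f) = (3*(f - 5))*5 = (3*(-5 + f))*5 = (-15 + 3*f)*5 = -75 + 15*f)
27 + o(6)*30 = 27 + (-75 + 15*6)*30 = 27 + (-75 + 90)*30 = 27 + 15*30 = 27 + 450 = 477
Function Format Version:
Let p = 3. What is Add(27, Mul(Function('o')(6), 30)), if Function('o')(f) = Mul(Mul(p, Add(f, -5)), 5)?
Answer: 477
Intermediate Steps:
Function('o')(f) = Add(-75, Mul(15, f)) (Function('o')(f) = Mul(Mul(3, Add(f, -5)), 5) = Mul(Mul(3, Add(-5, f)), 5) = Mul(Add(-15, Mul(3, f)), 5) = Add(-75, Mul(15, f)))
Add(27, Mul(Function('o')(6), 30)) = Add(27, Mul(Add(-75, Mul(15, 6)), 30)) = Add(27, Mul(Add(-75, 90), 30)) = Add(27, Mul(15, 30)) = Add(27, 450) = 477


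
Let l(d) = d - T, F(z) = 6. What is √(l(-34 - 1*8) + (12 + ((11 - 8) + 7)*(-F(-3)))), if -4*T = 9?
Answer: 3*I*√39/2 ≈ 9.3675*I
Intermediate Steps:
T = -9/4 (T = -¼*9 = -9/4 ≈ -2.2500)
l(d) = 9/4 + d (l(d) = d - 1*(-9/4) = d + 9/4 = 9/4 + d)
√(l(-34 - 1*8) + (12 + ((11 - 8) + 7)*(-F(-3)))) = √((9/4 + (-34 - 1*8)) + (12 + ((11 - 8) + 7)*(-1*6))) = √((9/4 + (-34 - 8)) + (12 + (3 + 7)*(-6))) = √((9/4 - 42) + (12 + 10*(-6))) = √(-159/4 + (12 - 60)) = √(-159/4 - 48) = √(-351/4) = 3*I*√39/2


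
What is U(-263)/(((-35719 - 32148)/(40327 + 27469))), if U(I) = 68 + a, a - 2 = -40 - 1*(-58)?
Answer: -5966048/67867 ≈ -87.908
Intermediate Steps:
a = 20 (a = 2 + (-40 - 1*(-58)) = 2 + (-40 + 58) = 2 + 18 = 20)
U(I) = 88 (U(I) = 68 + 20 = 88)
U(-263)/(((-35719 - 32148)/(40327 + 27469))) = 88/(((-35719 - 32148)/(40327 + 27469))) = 88/((-67867/67796)) = 88/((-67867*1/67796)) = 88/(-67867/67796) = 88*(-67796/67867) = -5966048/67867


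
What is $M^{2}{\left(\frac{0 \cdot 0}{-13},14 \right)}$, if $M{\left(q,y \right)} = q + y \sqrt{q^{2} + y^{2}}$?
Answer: $38416$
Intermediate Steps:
$M^{2}{\left(\frac{0 \cdot 0}{-13},14 \right)} = \left(\frac{0 \cdot 0}{-13} + 14 \sqrt{\left(\frac{0 \cdot 0}{-13}\right)^{2} + 14^{2}}\right)^{2} = \left(0 \left(- \frac{1}{13}\right) + 14 \sqrt{\left(0 \left(- \frac{1}{13}\right)\right)^{2} + 196}\right)^{2} = \left(0 + 14 \sqrt{0^{2} + 196}\right)^{2} = \left(0 + 14 \sqrt{0 + 196}\right)^{2} = \left(0 + 14 \sqrt{196}\right)^{2} = \left(0 + 14 \cdot 14\right)^{2} = \left(0 + 196\right)^{2} = 196^{2} = 38416$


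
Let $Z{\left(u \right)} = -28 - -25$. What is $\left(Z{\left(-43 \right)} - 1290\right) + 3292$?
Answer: $1999$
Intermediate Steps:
$Z{\left(u \right)} = -3$ ($Z{\left(u \right)} = -28 + 25 = -3$)
$\left(Z{\left(-43 \right)} - 1290\right) + 3292 = \left(-3 - 1290\right) + 3292 = -1293 + 3292 = 1999$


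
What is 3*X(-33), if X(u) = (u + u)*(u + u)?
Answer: 13068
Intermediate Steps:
X(u) = 4*u² (X(u) = (2*u)*(2*u) = 4*u²)
3*X(-33) = 3*(4*(-33)²) = 3*(4*1089) = 3*4356 = 13068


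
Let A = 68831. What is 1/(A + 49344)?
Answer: 1/118175 ≈ 8.4620e-6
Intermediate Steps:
1/(A + 49344) = 1/(68831 + 49344) = 1/118175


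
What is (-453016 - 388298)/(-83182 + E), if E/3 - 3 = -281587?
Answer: 420657/463967 ≈ 0.90665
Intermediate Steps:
E = -844752 (E = 9 + 3*(-281587) = 9 - 844761 = -844752)
(-453016 - 388298)/(-83182 + E) = (-453016 - 388298)/(-83182 - 844752) = -841314/(-927934) = -841314*(-1/927934) = 420657/463967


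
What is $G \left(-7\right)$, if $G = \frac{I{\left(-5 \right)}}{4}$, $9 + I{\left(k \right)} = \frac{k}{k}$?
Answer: $14$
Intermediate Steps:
$I{\left(k \right)} = -8$ ($I{\left(k \right)} = -9 + \frac{k}{k} = -9 + 1 = -8$)
$G = -2$ ($G = - \frac{8}{4} = \left(-8\right) \frac{1}{4} = -2$)
$G \left(-7\right) = \left(-2\right) \left(-7\right) = 14$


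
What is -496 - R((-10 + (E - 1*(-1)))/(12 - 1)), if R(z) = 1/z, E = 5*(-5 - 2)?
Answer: -1983/4 ≈ -495.75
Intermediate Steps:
E = -35 (E = 5*(-7) = -35)
-496 - R((-10 + (E - 1*(-1)))/(12 - 1)) = -496 - 1/((-10 + (-35 - 1*(-1)))/(12 - 1)) = -496 - 1/((-10 + (-35 + 1))/11) = -496 - 1/((-10 - 34)*(1/11)) = -496 - 1/((-44*1/11)) = -496 - 1/(-4) = -496 - 1*(-1/4) = -496 + 1/4 = -1983/4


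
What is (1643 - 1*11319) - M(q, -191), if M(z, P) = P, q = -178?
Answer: -9485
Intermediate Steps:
(1643 - 1*11319) - M(q, -191) = (1643 - 1*11319) - 1*(-191) = (1643 - 11319) + 191 = -9676 + 191 = -9485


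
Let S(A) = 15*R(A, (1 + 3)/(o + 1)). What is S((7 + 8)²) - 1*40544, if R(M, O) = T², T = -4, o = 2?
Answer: -40304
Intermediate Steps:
R(M, O) = 16 (R(M, O) = (-4)² = 16)
S(A) = 240 (S(A) = 15*16 = 240)
S((7 + 8)²) - 1*40544 = 240 - 1*40544 = 240 - 40544 = -40304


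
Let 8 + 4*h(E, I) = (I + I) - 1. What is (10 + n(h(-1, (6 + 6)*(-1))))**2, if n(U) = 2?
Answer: 144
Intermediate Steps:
h(E, I) = -9/4 + I/2 (h(E, I) = -2 + ((I + I) - 1)/4 = -2 + (2*I - 1)/4 = -2 + (-1 + 2*I)/4 = -2 + (-1/4 + I/2) = -9/4 + I/2)
(10 + n(h(-1, (6 + 6)*(-1))))**2 = (10 + 2)**2 = 12**2 = 144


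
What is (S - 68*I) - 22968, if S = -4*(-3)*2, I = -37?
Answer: -20428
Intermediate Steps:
S = 24 (S = 12*2 = 24)
(S - 68*I) - 22968 = (24 - 68*(-37)) - 22968 = (24 + 2516) - 22968 = 2540 - 22968 = -20428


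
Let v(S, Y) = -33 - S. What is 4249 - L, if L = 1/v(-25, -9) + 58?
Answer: 33529/8 ≈ 4191.1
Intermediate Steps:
L = 463/8 (L = 1/(-33 - 1*(-25)) + 58 = 1/(-33 + 25) + 58 = 1/(-8) + 58 = -⅛ + 58 = 463/8 ≈ 57.875)
4249 - L = 4249 - 1*463/8 = 4249 - 463/8 = 33529/8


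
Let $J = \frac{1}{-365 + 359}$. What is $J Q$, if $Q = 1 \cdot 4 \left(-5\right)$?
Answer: $\frac{10}{3} \approx 3.3333$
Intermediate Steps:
$Q = -20$ ($Q = 4 \left(-5\right) = -20$)
$J = - \frac{1}{6}$ ($J = \frac{1}{-6} = - \frac{1}{6} \approx -0.16667$)
$J Q = \left(- \frac{1}{6}\right) \left(-20\right) = \frac{10}{3}$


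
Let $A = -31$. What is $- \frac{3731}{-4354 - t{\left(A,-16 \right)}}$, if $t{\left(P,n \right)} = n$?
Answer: $\frac{3731}{4338} \approx 0.86007$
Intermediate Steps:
$- \frac{3731}{-4354 - t{\left(A,-16 \right)}} = - \frac{3731}{-4354 - -16} = - \frac{3731}{-4354 + 16} = - \frac{3731}{-4338} = \left(-3731\right) \left(- \frac{1}{4338}\right) = \frac{3731}{4338}$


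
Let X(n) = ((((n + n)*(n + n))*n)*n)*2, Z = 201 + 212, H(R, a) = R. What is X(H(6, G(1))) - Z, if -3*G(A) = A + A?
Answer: 9955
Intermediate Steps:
G(A) = -2*A/3 (G(A) = -(A + A)/3 = -2*A/3)
Z = 413
X(n) = 8*n**4 (X(n) = ((((2*n)*(2*n))*n)*n)*2 = (((4*n**2)*n)*n)*2 = ((4*n**3)*n)*2 = (4*n**4)*2 = 8*n**4)
X(H(6, G(1))) - Z = 8*6**4 - 1*413 = 8*1296 - 413 = 10368 - 413 = 9955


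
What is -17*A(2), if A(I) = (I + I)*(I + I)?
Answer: -272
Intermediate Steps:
A(I) = 4*I**2 (A(I) = (2*I)*(2*I) = 4*I**2)
-17*A(2) = -68*2**2 = -68*4 = -17*16 = -272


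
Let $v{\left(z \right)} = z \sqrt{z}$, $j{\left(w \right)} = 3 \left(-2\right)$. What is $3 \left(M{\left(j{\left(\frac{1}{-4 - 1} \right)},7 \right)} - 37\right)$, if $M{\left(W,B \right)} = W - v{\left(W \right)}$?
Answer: $-129 + 18 i \sqrt{6} \approx -129.0 + 44.091 i$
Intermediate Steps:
$j{\left(w \right)} = -6$
$v{\left(z \right)} = z^{\frac{3}{2}}$
$M{\left(W,B \right)} = W - W^{\frac{3}{2}}$
$3 \left(M{\left(j{\left(\frac{1}{-4 - 1} \right)},7 \right)} - 37\right) = 3 \left(\left(-6 - \left(-6\right)^{\frac{3}{2}}\right) - 37\right) = 3 \left(\left(-6 - - 6 i \sqrt{6}\right) - 37\right) = 3 \left(\left(-6 + 6 i \sqrt{6}\right) - 37\right) = 3 \left(-43 + 6 i \sqrt{6}\right) = -129 + 18 i \sqrt{6}$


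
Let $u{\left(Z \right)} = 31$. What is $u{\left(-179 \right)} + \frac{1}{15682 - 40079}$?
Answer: $\frac{756306}{24397} \approx 31.0$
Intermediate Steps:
$u{\left(-179 \right)} + \frac{1}{15682 - 40079} = 31 + \frac{1}{15682 - 40079} = 31 + \frac{1}{-24397} = 31 - \frac{1}{24397} = \frac{756306}{24397}$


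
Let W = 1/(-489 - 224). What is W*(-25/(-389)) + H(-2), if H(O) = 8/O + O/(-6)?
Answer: -3051002/832071 ≈ -3.6668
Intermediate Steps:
H(O) = 8/O - O/6 (H(O) = 8/O + O*(-⅙) = 8/O - O/6)
W = -1/713 (W = 1/(-713) = -1/713 ≈ -0.0014025)
W*(-25/(-389)) + H(-2) = -(-25)/(713*(-389)) + (8/(-2) - ⅙*(-2)) = -(-25)*(-1)/(713*389) + (8*(-½) + ⅓) = -1/713*25/389 + (-4 + ⅓) = -25/277357 - 11/3 = -3051002/832071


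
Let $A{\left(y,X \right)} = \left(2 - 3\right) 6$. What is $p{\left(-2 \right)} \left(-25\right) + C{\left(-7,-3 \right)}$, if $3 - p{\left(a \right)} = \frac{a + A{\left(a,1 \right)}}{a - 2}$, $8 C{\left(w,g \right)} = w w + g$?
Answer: $- \frac{77}{4} \approx -19.25$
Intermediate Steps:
$C{\left(w,g \right)} = \frac{g}{8} + \frac{w^{2}}{8}$ ($C{\left(w,g \right)} = \frac{w w + g}{8} = \frac{w^{2} + g}{8} = \frac{g + w^{2}}{8} = \frac{g}{8} + \frac{w^{2}}{8}$)
$A{\left(y,X \right)} = -6$ ($A{\left(y,X \right)} = \left(-1\right) 6 = -6$)
$p{\left(a \right)} = 3 - \frac{-6 + a}{-2 + a}$ ($p{\left(a \right)} = 3 - \frac{a - 6}{a - 2} = 3 - \frac{-6 + a}{-2 + a}$)
$p{\left(-2 \right)} \left(-25\right) + C{\left(-7,-3 \right)} = 2 \left(-2\right) \frac{1}{-2 - 2} \left(-25\right) + \left(\frac{1}{8} \left(-3\right) + \frac{\left(-7\right)^{2}}{8}\right) = 2 \left(-2\right) \frac{1}{-4} \left(-25\right) + \left(- \frac{3}{8} + \frac{1}{8} \cdot 49\right) = 2 \left(-2\right) \left(- \frac{1}{4}\right) \left(-25\right) + \left(- \frac{3}{8} + \frac{49}{8}\right) = 1 \left(-25\right) + \frac{23}{4} = -25 + \frac{23}{4} = - \frac{77}{4}$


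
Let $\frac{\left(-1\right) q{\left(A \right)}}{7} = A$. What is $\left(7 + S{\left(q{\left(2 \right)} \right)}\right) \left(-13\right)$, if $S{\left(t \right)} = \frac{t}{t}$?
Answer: $-104$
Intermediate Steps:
$q{\left(A \right)} = - 7 A$
$S{\left(t \right)} = 1$
$\left(7 + S{\left(q{\left(2 \right)} \right)}\right) \left(-13\right) = \left(7 + 1\right) \left(-13\right) = 8 \left(-13\right) = -104$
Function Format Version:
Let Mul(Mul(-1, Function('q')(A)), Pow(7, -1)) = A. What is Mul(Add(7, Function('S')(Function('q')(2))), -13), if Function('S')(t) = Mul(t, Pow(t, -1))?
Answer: -104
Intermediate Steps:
Function('q')(A) = Mul(-7, A)
Function('S')(t) = 1
Mul(Add(7, Function('S')(Function('q')(2))), -13) = Mul(Add(7, 1), -13) = Mul(8, -13) = -104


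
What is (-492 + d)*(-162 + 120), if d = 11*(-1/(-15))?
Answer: 103166/5 ≈ 20633.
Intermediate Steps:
d = 11/15 (d = 11*(-1*(-1/15)) = 11*(1/15) = 11/15 ≈ 0.73333)
(-492 + d)*(-162 + 120) = (-492 + 11/15)*(-162 + 120) = -7369/15*(-42) = 103166/5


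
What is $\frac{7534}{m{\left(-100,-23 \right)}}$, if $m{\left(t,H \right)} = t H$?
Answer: $\frac{3767}{1150} \approx 3.2757$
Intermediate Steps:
$m{\left(t,H \right)} = H t$
$\frac{7534}{m{\left(-100,-23 \right)}} = \frac{7534}{\left(-23\right) \left(-100\right)} = \frac{7534}{2300} = 7534 \cdot \frac{1}{2300} = \frac{3767}{1150}$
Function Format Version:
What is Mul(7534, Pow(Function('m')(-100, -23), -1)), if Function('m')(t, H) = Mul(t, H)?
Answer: Rational(3767, 1150) ≈ 3.2757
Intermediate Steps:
Function('m')(t, H) = Mul(H, t)
Mul(7534, Pow(Function('m')(-100, -23), -1)) = Mul(7534, Pow(Mul(-23, -100), -1)) = Mul(7534, Pow(2300, -1)) = Mul(7534, Rational(1, 2300)) = Rational(3767, 1150)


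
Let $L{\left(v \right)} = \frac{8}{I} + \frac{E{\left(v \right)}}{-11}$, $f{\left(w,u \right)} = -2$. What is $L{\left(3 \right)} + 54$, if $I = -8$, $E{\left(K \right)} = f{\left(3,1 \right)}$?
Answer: $\frac{585}{11} \approx 53.182$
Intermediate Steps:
$E{\left(K \right)} = -2$
$L{\left(v \right)} = - \frac{9}{11}$ ($L{\left(v \right)} = \frac{8}{-8} - \frac{2}{-11} = 8 \left(- \frac{1}{8}\right) - - \frac{2}{11} = -1 + \frac{2}{11} = - \frac{9}{11}$)
$L{\left(3 \right)} + 54 = - \frac{9}{11} + 54 = \frac{585}{11}$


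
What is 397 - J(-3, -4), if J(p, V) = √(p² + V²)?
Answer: 392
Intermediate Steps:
J(p, V) = √(V² + p²)
397 - J(-3, -4) = 397 - √((-4)² + (-3)²) = 397 - √(16 + 9) = 397 - √25 = 397 - 1*5 = 397 - 5 = 392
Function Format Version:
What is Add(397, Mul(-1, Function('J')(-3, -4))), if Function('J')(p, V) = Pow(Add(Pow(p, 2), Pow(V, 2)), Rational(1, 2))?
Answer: 392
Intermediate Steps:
Function('J')(p, V) = Pow(Add(Pow(V, 2), Pow(p, 2)), Rational(1, 2))
Add(397, Mul(-1, Function('J')(-3, -4))) = Add(397, Mul(-1, Pow(Add(Pow(-4, 2), Pow(-3, 2)), Rational(1, 2)))) = Add(397, Mul(-1, Pow(Add(16, 9), Rational(1, 2)))) = Add(397, Mul(-1, Pow(25, Rational(1, 2)))) = Add(397, Mul(-1, 5)) = Add(397, -5) = 392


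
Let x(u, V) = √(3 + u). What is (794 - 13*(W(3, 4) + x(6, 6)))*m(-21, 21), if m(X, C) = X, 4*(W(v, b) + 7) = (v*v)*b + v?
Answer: -60417/4 ≈ -15104.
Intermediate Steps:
W(v, b) = -7 + v/4 + b*v²/4 (W(v, b) = -7 + ((v*v)*b + v)/4 = -7 + (v²*b + v)/4 = -7 + (b*v² + v)/4 = -7 + (v + b*v²)/4 = -7 + (v/4 + b*v²/4) = -7 + v/4 + b*v²/4)
(794 - 13*(W(3, 4) + x(6, 6)))*m(-21, 21) = (794 - 13*((-7 + (¼)*3 + (¼)*4*3²) + √(3 + 6)))*(-21) = (794 - 13*((-7 + ¾ + (¼)*4*9) + √9))*(-21) = (794 - 13*((-7 + ¾ + 9) + 3))*(-21) = (794 - 13*(11/4 + 3))*(-21) = (794 - 13*23/4)*(-21) = (794 - 299/4)*(-21) = (2877/4)*(-21) = -60417/4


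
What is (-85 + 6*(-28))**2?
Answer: 64009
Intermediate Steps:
(-85 + 6*(-28))**2 = (-85 - 168)**2 = (-253)**2 = 64009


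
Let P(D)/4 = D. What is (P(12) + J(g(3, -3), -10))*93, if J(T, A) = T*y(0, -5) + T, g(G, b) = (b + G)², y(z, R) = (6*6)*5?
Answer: 4464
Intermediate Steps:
y(z, R) = 180 (y(z, R) = 36*5 = 180)
g(G, b) = (G + b)²
J(T, A) = 181*T (J(T, A) = T*180 + T = 180*T + T = 181*T)
P(D) = 4*D
(P(12) + J(g(3, -3), -10))*93 = (4*12 + 181*(3 - 3)²)*93 = (48 + 181*0²)*93 = (48 + 181*0)*93 = (48 + 0)*93 = 48*93 = 4464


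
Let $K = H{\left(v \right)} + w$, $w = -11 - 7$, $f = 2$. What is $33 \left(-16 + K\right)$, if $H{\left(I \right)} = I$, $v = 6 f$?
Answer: $-726$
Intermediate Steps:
$v = 12$ ($v = 6 \cdot 2 = 12$)
$w = -18$
$K = -6$ ($K = 12 - 18 = -6$)
$33 \left(-16 + K\right) = 33 \left(-16 - 6\right) = 33 \left(-22\right) = -726$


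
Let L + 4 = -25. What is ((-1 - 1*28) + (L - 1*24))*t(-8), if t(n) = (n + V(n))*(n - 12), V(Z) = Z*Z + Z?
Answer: 78720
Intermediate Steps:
L = -29 (L = -4 - 25 = -29)
V(Z) = Z + Z² (V(Z) = Z² + Z = Z + Z²)
t(n) = (-12 + n)*(n + n*(1 + n)) (t(n) = (n + n*(1 + n))*(n - 12) = (n + n*(1 + n))*(-12 + n) = (-12 + n)*(n + n*(1 + n)))
((-1 - 1*28) + (L - 1*24))*t(-8) = ((-1 - 1*28) + (-29 - 1*24))*(-8*(-24 + (-8)² - 10*(-8))) = ((-1 - 28) + (-29 - 24))*(-8*(-24 + 64 + 80)) = (-29 - 53)*(-8*120) = -82*(-960) = 78720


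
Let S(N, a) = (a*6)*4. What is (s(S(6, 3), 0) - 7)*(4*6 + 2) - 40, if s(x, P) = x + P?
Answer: 1650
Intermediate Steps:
S(N, a) = 24*a (S(N, a) = (6*a)*4 = 24*a)
s(x, P) = P + x
(s(S(6, 3), 0) - 7)*(4*6 + 2) - 40 = ((0 + 24*3) - 7)*(4*6 + 2) - 40 = ((0 + 72) - 7)*(24 + 2) - 40 = (72 - 7)*26 - 40 = 65*26 - 40 = 1690 - 40 = 1650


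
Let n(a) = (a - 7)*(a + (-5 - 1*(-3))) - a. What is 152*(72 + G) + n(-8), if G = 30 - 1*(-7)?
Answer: 16726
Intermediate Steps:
n(a) = -a + (-7 + a)*(-2 + a) (n(a) = (-7 + a)*(a + (-5 + 3)) - a = (-7 + a)*(a - 2) - a = (-7 + a)*(-2 + a) - a = -a + (-7 + a)*(-2 + a))
G = 37 (G = 30 + 7 = 37)
152*(72 + G) + n(-8) = 152*(72 + 37) + (14 + (-8)**2 - 10*(-8)) = 152*109 + (14 + 64 + 80) = 16568 + 158 = 16726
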